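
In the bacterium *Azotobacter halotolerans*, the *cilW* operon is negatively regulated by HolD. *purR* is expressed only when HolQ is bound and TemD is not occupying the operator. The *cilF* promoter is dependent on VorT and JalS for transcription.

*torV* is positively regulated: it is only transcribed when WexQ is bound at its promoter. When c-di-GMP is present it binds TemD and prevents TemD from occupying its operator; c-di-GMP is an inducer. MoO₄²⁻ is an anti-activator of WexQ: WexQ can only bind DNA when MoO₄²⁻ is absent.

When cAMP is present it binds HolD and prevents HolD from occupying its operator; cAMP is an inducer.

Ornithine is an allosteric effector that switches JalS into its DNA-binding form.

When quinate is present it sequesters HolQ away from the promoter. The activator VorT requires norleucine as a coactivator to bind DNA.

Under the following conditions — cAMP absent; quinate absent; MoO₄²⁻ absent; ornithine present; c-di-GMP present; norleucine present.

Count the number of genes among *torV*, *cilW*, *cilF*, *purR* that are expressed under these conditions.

3

MoO₄²⁻ is absent, so WexQ is active.
No repressor is bound and WexQ is active, so *torV* is transcribed.
→ *torV* is ON.
cAMP is absent, so HolD is active.
With repressor HolD bound, *cilW* is not transcribed.
→ *cilW* is OFF.
Norleucine is present, so VorT is active.
Ornithine is present, so JalS is active.
No repressor is bound and VorT and JalS are active, so *cilF* is transcribed.
→ *cilF* is ON.
c-di-GMP is present, so TemD is inactive.
Quinate is absent, so HolQ is active.
No repressor is bound and HolQ is active, so *purR* is transcribed.
→ *purR* is ON.
3 of the 4 genes are transcribed.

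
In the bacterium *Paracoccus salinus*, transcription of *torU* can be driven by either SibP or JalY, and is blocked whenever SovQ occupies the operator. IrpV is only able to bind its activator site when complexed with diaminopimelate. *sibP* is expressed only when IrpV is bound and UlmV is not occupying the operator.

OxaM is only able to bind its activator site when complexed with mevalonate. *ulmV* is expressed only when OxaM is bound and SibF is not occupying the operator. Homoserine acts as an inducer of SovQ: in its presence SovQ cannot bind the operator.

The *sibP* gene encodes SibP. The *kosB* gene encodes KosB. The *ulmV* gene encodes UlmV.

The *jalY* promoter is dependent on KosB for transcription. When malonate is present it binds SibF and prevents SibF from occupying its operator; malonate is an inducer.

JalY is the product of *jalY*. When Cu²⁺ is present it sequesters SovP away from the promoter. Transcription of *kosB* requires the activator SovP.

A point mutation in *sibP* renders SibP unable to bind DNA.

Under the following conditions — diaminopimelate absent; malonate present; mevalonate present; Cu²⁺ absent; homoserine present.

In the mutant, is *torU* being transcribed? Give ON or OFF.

ON

SibP is non-functional in this strain, so it has no effect.
Cu²⁺ is absent, so SovP is active.
No repressor is bound and SovP is active, so *kosB* is transcribed.
So KosB is produced and active.
No repressor is bound and KosB is active, so *jalY* is transcribed.
So JalY is produced and active.
Homoserine is present, so SovQ is inactive.
Activator JalY is present, so *torU* is transcribed.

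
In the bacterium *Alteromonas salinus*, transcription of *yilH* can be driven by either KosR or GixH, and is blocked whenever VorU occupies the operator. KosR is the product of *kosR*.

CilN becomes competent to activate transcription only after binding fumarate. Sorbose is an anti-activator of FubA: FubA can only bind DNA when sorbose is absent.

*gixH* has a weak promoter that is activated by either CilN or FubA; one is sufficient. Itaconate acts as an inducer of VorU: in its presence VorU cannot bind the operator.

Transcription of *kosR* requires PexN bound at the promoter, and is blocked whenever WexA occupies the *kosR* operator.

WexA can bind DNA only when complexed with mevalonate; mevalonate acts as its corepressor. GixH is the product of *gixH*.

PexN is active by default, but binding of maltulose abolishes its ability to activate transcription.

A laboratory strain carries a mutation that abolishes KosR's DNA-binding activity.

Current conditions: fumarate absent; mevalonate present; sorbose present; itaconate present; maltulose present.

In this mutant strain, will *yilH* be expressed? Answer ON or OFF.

OFF

Itaconate is present, so VorU is inactive.
KosR is non-functional in this strain, so it has no effect.
Fumarate is absent, so CilN is inactive.
Sorbose is present, so FubA is inactive.
No activator is available at the *gixH* promoter, so *gixH* is not transcribed.
So GixH is not produced.
No activator is available at the *yilH* promoter, so *yilH* is not transcribed.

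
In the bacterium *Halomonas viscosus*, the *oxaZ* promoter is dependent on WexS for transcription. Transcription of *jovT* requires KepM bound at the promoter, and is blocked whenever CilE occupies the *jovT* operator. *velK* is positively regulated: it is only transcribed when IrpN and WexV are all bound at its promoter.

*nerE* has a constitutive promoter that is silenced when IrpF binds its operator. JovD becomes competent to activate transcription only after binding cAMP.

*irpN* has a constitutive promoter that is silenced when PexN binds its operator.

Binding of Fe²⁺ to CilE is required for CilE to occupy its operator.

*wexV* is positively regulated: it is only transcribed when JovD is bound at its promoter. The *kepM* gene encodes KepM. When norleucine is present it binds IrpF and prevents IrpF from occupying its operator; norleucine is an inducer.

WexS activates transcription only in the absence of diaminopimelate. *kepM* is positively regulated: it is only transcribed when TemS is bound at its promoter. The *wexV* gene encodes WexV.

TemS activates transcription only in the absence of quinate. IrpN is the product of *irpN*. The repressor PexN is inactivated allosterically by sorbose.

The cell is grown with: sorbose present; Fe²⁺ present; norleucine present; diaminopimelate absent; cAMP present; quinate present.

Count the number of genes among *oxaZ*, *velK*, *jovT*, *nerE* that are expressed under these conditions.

Diaminopimelate is absent, so WexS is active.
No repressor is bound and WexS is active, so *oxaZ* is transcribed.
→ *oxaZ* is ON.
Sorbose is present, so PexN is inactive.
With no repressor bound, *irpN* is transcribed.
So IrpN is produced and active.
cAMP is present, so JovD is active.
No repressor is bound and JovD is active, so *wexV* is transcribed.
So WexV is produced and active.
No repressor is bound and IrpN and WexV are active, so *velK* is transcribed.
→ *velK* is ON.
Quinate is present, so TemS is inactive.
Required activator TemS is absent, so *kepM* is not transcribed.
So KepM is not produced.
Fe²⁺ is present, so CilE is active.
With repressor CilE bound, *jovT* is not transcribed.
→ *jovT* is OFF.
Norleucine is present, so IrpF is inactive.
With no repressor bound, *nerE* is transcribed.
→ *nerE* is ON.
3 of the 4 genes are transcribed.

3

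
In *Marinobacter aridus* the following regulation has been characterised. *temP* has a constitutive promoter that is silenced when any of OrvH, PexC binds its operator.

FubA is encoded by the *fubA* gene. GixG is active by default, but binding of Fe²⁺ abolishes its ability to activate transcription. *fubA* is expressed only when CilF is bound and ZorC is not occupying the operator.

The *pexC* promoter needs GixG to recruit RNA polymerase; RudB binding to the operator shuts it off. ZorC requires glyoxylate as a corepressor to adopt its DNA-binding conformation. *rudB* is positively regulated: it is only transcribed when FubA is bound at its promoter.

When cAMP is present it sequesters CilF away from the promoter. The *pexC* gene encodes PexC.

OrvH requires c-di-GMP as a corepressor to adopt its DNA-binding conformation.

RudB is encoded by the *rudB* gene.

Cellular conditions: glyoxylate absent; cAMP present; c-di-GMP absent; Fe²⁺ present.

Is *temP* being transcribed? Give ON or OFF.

ON

c-di-GMP is absent, so OrvH is inactive.
Fe²⁺ is present, so GixG is inactive.
cAMP is present, so CilF is inactive.
Glyoxylate is absent, so ZorC is inactive.
Required activator CilF is absent, so *fubA* is not transcribed.
So FubA is not produced.
Required activator FubA is absent, so *rudB* is not transcribed.
So RudB is not produced.
Required activator GixG is absent, so *pexC* is not transcribed.
So PexC is not produced.
With no repressor bound, *temP* is transcribed.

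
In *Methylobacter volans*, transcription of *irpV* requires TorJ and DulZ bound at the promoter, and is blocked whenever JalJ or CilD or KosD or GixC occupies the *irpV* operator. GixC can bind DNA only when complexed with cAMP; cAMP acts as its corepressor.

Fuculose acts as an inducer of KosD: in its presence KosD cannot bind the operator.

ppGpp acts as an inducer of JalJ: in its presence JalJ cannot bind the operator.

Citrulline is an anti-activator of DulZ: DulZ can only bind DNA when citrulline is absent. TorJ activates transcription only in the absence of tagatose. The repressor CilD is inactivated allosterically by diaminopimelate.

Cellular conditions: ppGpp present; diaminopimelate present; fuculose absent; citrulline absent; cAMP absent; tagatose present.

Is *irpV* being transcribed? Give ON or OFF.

OFF

ppGpp is present, so JalJ is inactive.
Diaminopimelate is present, so CilD is inactive.
Fuculose is absent, so KosD is active.
cAMP is absent, so GixC is inactive.
Tagatose is present, so TorJ is inactive.
Citrulline is absent, so DulZ is active.
With repressor KosD bound, *irpV* is not transcribed.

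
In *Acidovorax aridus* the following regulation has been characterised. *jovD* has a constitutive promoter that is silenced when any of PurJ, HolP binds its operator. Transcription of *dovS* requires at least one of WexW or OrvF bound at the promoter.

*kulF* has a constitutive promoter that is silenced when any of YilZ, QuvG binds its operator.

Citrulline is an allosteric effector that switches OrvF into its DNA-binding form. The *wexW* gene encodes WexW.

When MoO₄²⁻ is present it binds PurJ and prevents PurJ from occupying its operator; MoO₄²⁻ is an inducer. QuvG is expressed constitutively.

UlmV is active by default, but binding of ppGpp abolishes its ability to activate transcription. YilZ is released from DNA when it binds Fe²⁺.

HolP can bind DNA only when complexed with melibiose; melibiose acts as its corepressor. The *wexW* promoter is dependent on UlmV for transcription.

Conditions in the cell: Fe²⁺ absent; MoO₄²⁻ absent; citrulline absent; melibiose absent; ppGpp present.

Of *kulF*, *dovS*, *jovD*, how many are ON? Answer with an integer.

0

Fe²⁺ is absent, so YilZ is active.
QuvG is produced constitutively and is active.
With repressor YilZ bound, *kulF* is not transcribed.
→ *kulF* is OFF.
ppGpp is present, so UlmV is inactive.
Required activator UlmV is absent, so *wexW* is not transcribed.
So WexW is not produced.
Citrulline is absent, so OrvF is inactive.
No activator is available at the *dovS* promoter, so *dovS* is not transcribed.
→ *dovS* is OFF.
MoO₄²⁻ is absent, so PurJ is active.
Melibiose is absent, so HolP is inactive.
With repressor PurJ bound, *jovD* is not transcribed.
→ *jovD* is OFF.
0 of the 3 genes are transcribed.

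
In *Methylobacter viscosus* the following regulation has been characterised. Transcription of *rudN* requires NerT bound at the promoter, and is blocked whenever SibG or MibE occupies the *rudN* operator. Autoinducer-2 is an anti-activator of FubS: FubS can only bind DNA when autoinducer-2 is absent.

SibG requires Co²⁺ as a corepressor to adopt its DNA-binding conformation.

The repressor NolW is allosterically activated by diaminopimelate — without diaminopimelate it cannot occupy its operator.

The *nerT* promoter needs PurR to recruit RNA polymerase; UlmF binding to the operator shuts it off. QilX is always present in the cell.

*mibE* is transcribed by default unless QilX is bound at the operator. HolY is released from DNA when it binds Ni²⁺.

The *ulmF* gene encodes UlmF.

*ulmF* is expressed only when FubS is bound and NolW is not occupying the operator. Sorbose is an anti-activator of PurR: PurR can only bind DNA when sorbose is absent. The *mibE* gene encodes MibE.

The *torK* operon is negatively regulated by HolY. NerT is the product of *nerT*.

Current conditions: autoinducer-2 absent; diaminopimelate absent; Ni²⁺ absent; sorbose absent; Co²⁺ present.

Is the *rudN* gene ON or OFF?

OFF

Sorbose is absent, so PurR is active.
Autoinducer-2 is absent, so FubS is active.
Diaminopimelate is absent, so NolW is inactive.
No repressor is bound and FubS is active, so *ulmF* is transcribed.
So UlmF is produced and active.
With repressor UlmF bound, *nerT* is not transcribed.
So NerT is not produced.
Co²⁺ is present, so SibG is active.
QilX is produced constitutively and is active.
With repressor QilX bound, *mibE* is not transcribed.
So MibE is not produced.
With repressor SibG bound, *rudN* is not transcribed.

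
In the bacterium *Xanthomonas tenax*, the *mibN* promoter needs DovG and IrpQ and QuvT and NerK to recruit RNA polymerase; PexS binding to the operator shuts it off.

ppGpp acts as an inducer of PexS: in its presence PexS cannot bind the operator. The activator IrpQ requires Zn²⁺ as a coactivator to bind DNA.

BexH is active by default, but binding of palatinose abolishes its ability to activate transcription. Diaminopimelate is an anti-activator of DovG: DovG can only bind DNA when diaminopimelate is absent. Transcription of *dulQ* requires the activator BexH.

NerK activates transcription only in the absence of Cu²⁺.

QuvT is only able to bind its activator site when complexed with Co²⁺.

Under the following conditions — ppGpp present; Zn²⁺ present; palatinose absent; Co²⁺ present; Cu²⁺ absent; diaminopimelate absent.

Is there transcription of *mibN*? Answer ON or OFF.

ON

ppGpp is present, so PexS is inactive.
Diaminopimelate is absent, so DovG is active.
Zn²⁺ is present, so IrpQ is active.
Co²⁺ is present, so QuvT is active.
Cu²⁺ is absent, so NerK is active.
No repressor is bound and DovG and IrpQ and QuvT and NerK are active, so *mibN* is transcribed.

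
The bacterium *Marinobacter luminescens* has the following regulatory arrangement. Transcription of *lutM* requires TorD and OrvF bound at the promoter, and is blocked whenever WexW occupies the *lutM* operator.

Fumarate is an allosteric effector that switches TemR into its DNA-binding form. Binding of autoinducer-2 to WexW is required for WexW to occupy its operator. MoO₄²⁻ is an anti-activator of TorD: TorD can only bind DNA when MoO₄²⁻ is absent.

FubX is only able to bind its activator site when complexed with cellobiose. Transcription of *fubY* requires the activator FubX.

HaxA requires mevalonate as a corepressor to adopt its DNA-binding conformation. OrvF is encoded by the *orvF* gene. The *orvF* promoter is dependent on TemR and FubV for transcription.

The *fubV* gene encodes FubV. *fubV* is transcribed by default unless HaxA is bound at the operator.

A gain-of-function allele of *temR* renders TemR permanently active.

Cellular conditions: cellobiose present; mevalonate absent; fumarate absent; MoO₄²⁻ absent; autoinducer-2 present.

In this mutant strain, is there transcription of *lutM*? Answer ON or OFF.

OFF

MoO₄²⁻ is absent, so TorD is active.
TemR is constitutively active in this strain.
Mevalonate is absent, so HaxA is inactive.
With no repressor bound, *fubV* is transcribed.
So FubV is produced and active.
No repressor is bound and TemR and FubV are active, so *orvF* is transcribed.
So OrvF is produced and active.
Autoinducer-2 is present, so WexW is active.
With repressor WexW bound, *lutM* is not transcribed.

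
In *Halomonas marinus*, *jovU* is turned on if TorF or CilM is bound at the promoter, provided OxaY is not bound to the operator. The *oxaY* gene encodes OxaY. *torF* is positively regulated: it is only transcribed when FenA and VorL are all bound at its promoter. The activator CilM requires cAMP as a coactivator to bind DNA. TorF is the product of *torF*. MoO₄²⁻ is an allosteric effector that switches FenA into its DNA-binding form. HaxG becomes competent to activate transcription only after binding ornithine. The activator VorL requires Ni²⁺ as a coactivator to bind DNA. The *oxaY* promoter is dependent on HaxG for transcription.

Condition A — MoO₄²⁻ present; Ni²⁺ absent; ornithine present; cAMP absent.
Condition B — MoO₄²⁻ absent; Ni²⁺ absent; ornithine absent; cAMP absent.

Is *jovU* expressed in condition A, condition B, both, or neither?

Condition A:
MoO₄²⁻ is present, so FenA is active.
Ni²⁺ is absent, so VorL is inactive.
Required activator VorL is absent, so *torF* is not transcribed.
So TorF is not produced.
Ornithine is present, so HaxG is active.
No repressor is bound and HaxG is active, so *oxaY* is transcribed.
So OxaY is produced and active.
cAMP is absent, so CilM is inactive.
With repressor OxaY bound, *jovU* is not transcribed.
→ *jovU* is OFF in A.
Condition B:
MoO₄²⁻ is absent, so FenA is inactive.
Ni²⁺ is absent, so VorL is inactive.
Required activator FenA is absent, so *torF* is not transcribed.
So TorF is not produced.
Ornithine is absent, so HaxG is inactive.
Required activator HaxG is absent, so *oxaY* is not transcribed.
So OxaY is not produced.
cAMP is absent, so CilM is inactive.
No activator is available at the *jovU* promoter, so *jovU* is not transcribed.
→ *jovU* is OFF in B.

neither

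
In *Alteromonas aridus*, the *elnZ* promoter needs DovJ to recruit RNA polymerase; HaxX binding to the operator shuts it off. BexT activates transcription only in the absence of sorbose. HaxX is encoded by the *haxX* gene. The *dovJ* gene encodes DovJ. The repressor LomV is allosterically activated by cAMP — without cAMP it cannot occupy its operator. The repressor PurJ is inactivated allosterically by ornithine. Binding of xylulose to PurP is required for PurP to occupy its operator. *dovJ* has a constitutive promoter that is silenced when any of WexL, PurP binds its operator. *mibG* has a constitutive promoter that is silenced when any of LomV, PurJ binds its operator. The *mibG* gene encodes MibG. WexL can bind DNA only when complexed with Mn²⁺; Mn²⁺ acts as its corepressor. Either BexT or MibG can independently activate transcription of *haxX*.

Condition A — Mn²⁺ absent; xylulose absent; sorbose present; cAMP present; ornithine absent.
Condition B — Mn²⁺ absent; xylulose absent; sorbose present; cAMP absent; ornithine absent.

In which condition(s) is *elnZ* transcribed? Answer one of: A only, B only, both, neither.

Condition A:
Mn²⁺ is absent, so WexL is inactive.
Xylulose is absent, so PurP is inactive.
With no repressor bound, *dovJ* is transcribed.
So DovJ is produced and active.
Sorbose is present, so BexT is inactive.
cAMP is present, so LomV is active.
Ornithine is absent, so PurJ is active.
With repressor LomV bound, *mibG* is not transcribed.
So MibG is not produced.
No activator is available at the *haxX* promoter, so *haxX* is not transcribed.
So HaxX is not produced.
No repressor is bound and DovJ is active, so *elnZ* is transcribed.
→ *elnZ* is ON in A.
Condition B:
Mn²⁺ is absent, so WexL is inactive.
Xylulose is absent, so PurP is inactive.
With no repressor bound, *dovJ* is transcribed.
So DovJ is produced and active.
Sorbose is present, so BexT is inactive.
cAMP is absent, so LomV is inactive.
Ornithine is absent, so PurJ is active.
With repressor PurJ bound, *mibG* is not transcribed.
So MibG is not produced.
No activator is available at the *haxX* promoter, so *haxX* is not transcribed.
So HaxX is not produced.
No repressor is bound and DovJ is active, so *elnZ* is transcribed.
→ *elnZ* is ON in B.

both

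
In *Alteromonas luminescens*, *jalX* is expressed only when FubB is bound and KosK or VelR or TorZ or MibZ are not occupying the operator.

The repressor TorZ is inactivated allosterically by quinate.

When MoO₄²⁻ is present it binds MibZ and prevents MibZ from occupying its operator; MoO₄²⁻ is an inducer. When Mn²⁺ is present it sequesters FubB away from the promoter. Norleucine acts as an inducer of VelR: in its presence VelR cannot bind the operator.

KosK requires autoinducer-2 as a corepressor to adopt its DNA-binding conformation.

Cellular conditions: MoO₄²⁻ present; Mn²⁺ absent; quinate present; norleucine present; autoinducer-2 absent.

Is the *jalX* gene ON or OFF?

ON

Mn²⁺ is absent, so FubB is active.
Autoinducer-2 is absent, so KosK is inactive.
Norleucine is present, so VelR is inactive.
Quinate is present, so TorZ is inactive.
MoO₄²⁻ is present, so MibZ is inactive.
No repressor is bound and FubB is active, so *jalX* is transcribed.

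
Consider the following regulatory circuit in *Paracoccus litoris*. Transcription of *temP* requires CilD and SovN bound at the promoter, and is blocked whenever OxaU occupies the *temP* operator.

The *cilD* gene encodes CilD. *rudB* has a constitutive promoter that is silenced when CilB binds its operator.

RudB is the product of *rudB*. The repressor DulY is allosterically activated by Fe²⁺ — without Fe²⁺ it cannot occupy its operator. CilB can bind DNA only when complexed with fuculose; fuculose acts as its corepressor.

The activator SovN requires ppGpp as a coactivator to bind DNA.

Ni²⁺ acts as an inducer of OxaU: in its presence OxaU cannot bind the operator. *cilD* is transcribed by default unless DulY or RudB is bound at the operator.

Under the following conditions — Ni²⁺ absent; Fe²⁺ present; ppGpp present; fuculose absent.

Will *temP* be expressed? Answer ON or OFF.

OFF

Fe²⁺ is present, so DulY is active.
Fuculose is absent, so CilB is inactive.
With no repressor bound, *rudB* is transcribed.
So RudB is produced and active.
With repressor DulY bound, *cilD* is not transcribed.
So CilD is not produced.
Ni²⁺ is absent, so OxaU is active.
ppGpp is present, so SovN is active.
With repressor OxaU bound, *temP* is not transcribed.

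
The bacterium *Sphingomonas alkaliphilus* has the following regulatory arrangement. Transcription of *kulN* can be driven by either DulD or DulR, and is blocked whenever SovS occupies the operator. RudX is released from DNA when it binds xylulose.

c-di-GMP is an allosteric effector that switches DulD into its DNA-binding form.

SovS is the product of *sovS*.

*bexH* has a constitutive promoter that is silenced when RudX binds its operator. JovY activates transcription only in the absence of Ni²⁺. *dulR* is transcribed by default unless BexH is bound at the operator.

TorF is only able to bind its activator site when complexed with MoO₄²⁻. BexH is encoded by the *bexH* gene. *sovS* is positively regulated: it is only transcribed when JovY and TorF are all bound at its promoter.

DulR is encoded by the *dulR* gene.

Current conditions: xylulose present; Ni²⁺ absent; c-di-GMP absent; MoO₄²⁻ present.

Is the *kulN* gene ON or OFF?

OFF

Ni²⁺ is absent, so JovY is active.
MoO₄²⁻ is present, so TorF is active.
No repressor is bound and JovY and TorF are active, so *sovS* is transcribed.
So SovS is produced and active.
c-di-GMP is absent, so DulD is inactive.
Xylulose is present, so RudX is inactive.
With no repressor bound, *bexH* is transcribed.
So BexH is produced and active.
With repressor BexH bound, *dulR* is not transcribed.
So DulR is not produced.
With repressor SovS bound, *kulN* is not transcribed.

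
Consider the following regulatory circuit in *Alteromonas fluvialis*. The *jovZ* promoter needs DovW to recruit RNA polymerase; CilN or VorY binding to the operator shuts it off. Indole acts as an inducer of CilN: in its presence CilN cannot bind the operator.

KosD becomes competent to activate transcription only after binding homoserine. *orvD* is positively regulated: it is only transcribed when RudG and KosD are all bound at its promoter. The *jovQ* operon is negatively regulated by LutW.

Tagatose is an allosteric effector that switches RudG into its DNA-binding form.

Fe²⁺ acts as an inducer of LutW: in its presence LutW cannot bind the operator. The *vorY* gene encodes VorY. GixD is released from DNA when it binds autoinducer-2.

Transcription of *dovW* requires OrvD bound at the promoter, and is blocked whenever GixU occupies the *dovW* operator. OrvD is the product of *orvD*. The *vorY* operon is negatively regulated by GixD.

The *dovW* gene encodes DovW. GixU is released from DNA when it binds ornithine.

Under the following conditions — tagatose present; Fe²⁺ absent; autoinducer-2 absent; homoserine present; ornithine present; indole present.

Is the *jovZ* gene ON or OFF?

Ornithine is present, so GixU is inactive.
Tagatose is present, so RudG is active.
Homoserine is present, so KosD is active.
No repressor is bound and RudG and KosD are active, so *orvD* is transcribed.
So OrvD is produced and active.
No repressor is bound and OrvD is active, so *dovW* is transcribed.
So DovW is produced and active.
Indole is present, so CilN is inactive.
Autoinducer-2 is absent, so GixD is active.
With repressor GixD bound, *vorY* is not transcribed.
So VorY is not produced.
No repressor is bound and DovW is active, so *jovZ* is transcribed.

ON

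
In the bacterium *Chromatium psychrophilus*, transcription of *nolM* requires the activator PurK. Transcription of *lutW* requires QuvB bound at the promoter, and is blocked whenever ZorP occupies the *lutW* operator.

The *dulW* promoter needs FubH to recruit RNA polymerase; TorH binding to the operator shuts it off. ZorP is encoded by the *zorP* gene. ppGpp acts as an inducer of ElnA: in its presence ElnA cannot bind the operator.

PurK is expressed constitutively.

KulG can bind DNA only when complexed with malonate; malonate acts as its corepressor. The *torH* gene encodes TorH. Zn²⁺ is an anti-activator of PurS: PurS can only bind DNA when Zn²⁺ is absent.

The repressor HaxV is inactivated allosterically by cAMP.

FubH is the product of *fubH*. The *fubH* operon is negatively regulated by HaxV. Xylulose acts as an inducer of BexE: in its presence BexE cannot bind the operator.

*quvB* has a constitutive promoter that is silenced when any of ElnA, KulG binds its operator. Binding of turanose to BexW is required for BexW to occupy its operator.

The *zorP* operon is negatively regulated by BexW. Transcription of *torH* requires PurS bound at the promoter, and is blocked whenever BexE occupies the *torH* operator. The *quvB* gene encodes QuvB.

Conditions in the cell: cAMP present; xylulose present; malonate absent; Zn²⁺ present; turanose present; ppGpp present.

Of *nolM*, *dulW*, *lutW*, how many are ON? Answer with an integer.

PurK is produced constitutively and is active.
No repressor is bound and PurK is active, so *nolM* is transcribed.
→ *nolM* is ON.
Zn²⁺ is present, so PurS is inactive.
Xylulose is present, so BexE is inactive.
Required activator PurS is absent, so *torH* is not transcribed.
So TorH is not produced.
cAMP is present, so HaxV is inactive.
With no repressor bound, *fubH* is transcribed.
So FubH is produced and active.
No repressor is bound and FubH is active, so *dulW* is transcribed.
→ *dulW* is ON.
Turanose is present, so BexW is active.
With repressor BexW bound, *zorP* is not transcribed.
So ZorP is not produced.
ppGpp is present, so ElnA is inactive.
Malonate is absent, so KulG is inactive.
With no repressor bound, *quvB* is transcribed.
So QuvB is produced and active.
No repressor is bound and QuvB is active, so *lutW* is transcribed.
→ *lutW* is ON.
3 of the 3 genes are transcribed.

3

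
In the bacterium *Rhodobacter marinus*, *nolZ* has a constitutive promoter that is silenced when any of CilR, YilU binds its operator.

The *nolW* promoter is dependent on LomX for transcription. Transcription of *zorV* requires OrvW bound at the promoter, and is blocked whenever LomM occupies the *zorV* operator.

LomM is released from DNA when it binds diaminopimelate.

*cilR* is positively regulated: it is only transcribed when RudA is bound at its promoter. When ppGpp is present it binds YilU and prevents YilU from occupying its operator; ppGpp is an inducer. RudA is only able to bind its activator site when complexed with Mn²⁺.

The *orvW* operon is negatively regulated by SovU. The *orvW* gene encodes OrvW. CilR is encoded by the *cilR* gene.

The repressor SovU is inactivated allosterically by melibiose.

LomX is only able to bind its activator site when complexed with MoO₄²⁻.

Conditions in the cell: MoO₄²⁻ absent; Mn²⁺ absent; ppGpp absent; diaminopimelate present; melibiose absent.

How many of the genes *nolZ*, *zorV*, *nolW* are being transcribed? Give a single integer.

0

Mn²⁺ is absent, so RudA is inactive.
Required activator RudA is absent, so *cilR* is not transcribed.
So CilR is not produced.
ppGpp is absent, so YilU is active.
With repressor YilU bound, *nolZ* is not transcribed.
→ *nolZ* is OFF.
Melibiose is absent, so SovU is active.
With repressor SovU bound, *orvW* is not transcribed.
So OrvW is not produced.
Diaminopimelate is present, so LomM is inactive.
Required activator OrvW is absent, so *zorV* is not transcribed.
→ *zorV* is OFF.
MoO₄²⁻ is absent, so LomX is inactive.
Required activator LomX is absent, so *nolW* is not transcribed.
→ *nolW* is OFF.
0 of the 3 genes are transcribed.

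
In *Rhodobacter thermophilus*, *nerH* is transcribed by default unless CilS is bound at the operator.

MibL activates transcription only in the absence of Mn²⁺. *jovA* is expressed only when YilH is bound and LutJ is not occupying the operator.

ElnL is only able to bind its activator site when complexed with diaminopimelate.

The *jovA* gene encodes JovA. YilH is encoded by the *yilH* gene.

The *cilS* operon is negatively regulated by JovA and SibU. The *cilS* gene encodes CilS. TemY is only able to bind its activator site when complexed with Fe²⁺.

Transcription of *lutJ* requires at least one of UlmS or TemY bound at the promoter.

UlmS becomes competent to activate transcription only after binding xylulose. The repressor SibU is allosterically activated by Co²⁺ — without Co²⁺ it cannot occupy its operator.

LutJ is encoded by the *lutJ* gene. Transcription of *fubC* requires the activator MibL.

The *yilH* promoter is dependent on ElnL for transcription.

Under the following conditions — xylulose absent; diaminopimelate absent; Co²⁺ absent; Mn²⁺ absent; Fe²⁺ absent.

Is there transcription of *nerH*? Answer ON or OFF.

OFF

Diaminopimelate is absent, so ElnL is inactive.
Required activator ElnL is absent, so *yilH* is not transcribed.
So YilH is not produced.
Xylulose is absent, so UlmS is inactive.
Fe²⁺ is absent, so TemY is inactive.
No activator is available at the *lutJ* promoter, so *lutJ* is not transcribed.
So LutJ is not produced.
Required activator YilH is absent, so *jovA* is not transcribed.
So JovA is not produced.
Co²⁺ is absent, so SibU is inactive.
With no repressor bound, *cilS* is transcribed.
So CilS is produced and active.
With repressor CilS bound, *nerH* is not transcribed.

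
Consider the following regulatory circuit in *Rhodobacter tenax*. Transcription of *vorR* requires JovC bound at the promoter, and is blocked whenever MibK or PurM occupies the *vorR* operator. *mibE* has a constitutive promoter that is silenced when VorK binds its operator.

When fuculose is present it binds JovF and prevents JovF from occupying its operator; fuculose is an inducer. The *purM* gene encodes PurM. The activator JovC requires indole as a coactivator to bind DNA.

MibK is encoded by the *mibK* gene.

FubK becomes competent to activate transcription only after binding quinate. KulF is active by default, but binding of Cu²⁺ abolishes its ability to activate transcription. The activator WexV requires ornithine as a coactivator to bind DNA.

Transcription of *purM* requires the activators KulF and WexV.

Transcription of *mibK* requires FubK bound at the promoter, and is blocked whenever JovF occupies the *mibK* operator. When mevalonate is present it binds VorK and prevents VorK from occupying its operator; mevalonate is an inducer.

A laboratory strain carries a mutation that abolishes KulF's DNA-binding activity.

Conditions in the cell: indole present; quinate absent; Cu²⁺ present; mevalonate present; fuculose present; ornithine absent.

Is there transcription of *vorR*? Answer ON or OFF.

Quinate is absent, so FubK is inactive.
Fuculose is present, so JovF is inactive.
Required activator FubK is absent, so *mibK* is not transcribed.
So MibK is not produced.
KulF is non-functional in this strain, so it has no effect.
Ornithine is absent, so WexV is inactive.
Required activator KulF is absent, so *purM* is not transcribed.
So PurM is not produced.
Indole is present, so JovC is active.
No repressor is bound and JovC is active, so *vorR* is transcribed.

ON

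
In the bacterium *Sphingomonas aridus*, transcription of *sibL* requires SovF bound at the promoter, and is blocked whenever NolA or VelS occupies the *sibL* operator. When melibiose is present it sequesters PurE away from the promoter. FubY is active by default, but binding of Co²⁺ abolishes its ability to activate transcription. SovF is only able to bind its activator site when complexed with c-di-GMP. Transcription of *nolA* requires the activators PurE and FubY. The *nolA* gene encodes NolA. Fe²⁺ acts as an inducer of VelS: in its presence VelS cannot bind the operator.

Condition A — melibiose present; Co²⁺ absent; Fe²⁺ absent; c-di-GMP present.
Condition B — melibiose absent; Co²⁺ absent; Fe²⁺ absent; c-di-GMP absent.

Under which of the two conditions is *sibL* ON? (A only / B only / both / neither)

neither

Condition A:
Melibiose is present, so PurE is inactive.
Co²⁺ is absent, so FubY is active.
Required activator PurE is absent, so *nolA* is not transcribed.
So NolA is not produced.
Fe²⁺ is absent, so VelS is active.
c-di-GMP is present, so SovF is active.
With repressor VelS bound, *sibL* is not transcribed.
→ *sibL* is OFF in A.
Condition B:
Melibiose is absent, so PurE is active.
Co²⁺ is absent, so FubY is active.
No repressor is bound and PurE and FubY are active, so *nolA* is transcribed.
So NolA is produced and active.
Fe²⁺ is absent, so VelS is active.
c-di-GMP is absent, so SovF is inactive.
With repressor NolA bound, *sibL* is not transcribed.
→ *sibL* is OFF in B.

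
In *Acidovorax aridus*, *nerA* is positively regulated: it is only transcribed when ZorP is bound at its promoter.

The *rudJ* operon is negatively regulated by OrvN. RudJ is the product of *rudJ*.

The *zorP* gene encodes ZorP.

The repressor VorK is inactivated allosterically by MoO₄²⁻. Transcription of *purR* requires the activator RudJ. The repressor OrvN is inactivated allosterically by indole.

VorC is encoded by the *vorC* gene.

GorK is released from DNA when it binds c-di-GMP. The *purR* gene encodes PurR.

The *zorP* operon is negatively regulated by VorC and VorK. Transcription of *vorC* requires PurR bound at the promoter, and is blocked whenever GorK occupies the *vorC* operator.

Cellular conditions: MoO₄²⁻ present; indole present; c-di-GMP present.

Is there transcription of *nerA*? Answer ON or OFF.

OFF

Indole is present, so OrvN is inactive.
With no repressor bound, *rudJ* is transcribed.
So RudJ is produced and active.
No repressor is bound and RudJ is active, so *purR* is transcribed.
So PurR is produced and active.
c-di-GMP is present, so GorK is inactive.
No repressor is bound and PurR is active, so *vorC* is transcribed.
So VorC is produced and active.
MoO₄²⁻ is present, so VorK is inactive.
With repressor VorC bound, *zorP* is not transcribed.
So ZorP is not produced.
Required activator ZorP is absent, so *nerA* is not transcribed.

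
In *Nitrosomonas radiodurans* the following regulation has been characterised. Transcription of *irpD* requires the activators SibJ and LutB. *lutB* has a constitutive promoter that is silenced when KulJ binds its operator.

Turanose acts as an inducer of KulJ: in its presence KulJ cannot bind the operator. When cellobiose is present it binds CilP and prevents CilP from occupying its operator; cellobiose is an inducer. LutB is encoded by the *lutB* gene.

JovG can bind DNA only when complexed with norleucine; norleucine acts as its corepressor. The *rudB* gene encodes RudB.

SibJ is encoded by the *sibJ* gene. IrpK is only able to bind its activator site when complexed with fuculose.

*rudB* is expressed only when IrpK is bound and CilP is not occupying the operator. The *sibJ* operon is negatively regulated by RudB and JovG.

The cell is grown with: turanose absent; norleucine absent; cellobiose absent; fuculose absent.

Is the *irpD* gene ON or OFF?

Cellobiose is absent, so CilP is active.
Fuculose is absent, so IrpK is inactive.
With repressor CilP bound, *rudB* is not transcribed.
So RudB is not produced.
Norleucine is absent, so JovG is inactive.
With no repressor bound, *sibJ* is transcribed.
So SibJ is produced and active.
Turanose is absent, so KulJ is active.
With repressor KulJ bound, *lutB* is not transcribed.
So LutB is not produced.
Required activator LutB is absent, so *irpD* is not transcribed.

OFF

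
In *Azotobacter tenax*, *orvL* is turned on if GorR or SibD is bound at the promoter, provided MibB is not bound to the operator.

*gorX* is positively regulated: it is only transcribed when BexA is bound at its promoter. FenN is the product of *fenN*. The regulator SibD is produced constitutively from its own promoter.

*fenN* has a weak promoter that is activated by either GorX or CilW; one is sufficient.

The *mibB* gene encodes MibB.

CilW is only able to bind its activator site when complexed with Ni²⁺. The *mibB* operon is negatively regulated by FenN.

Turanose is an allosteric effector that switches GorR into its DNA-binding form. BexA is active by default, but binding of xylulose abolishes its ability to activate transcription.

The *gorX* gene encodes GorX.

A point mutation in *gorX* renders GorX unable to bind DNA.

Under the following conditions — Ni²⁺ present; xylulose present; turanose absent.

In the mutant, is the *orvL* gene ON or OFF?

ON

Turanose is absent, so GorR is inactive.
GorX is non-functional in this strain, so it has no effect.
Ni²⁺ is present, so CilW is active.
Activator CilW is present, so *fenN* is transcribed.
So FenN is produced and active.
With repressor FenN bound, *mibB* is not transcribed.
So MibB is not produced.
SibD is produced constitutively and is active.
Activator SibD is present, so *orvL* is transcribed.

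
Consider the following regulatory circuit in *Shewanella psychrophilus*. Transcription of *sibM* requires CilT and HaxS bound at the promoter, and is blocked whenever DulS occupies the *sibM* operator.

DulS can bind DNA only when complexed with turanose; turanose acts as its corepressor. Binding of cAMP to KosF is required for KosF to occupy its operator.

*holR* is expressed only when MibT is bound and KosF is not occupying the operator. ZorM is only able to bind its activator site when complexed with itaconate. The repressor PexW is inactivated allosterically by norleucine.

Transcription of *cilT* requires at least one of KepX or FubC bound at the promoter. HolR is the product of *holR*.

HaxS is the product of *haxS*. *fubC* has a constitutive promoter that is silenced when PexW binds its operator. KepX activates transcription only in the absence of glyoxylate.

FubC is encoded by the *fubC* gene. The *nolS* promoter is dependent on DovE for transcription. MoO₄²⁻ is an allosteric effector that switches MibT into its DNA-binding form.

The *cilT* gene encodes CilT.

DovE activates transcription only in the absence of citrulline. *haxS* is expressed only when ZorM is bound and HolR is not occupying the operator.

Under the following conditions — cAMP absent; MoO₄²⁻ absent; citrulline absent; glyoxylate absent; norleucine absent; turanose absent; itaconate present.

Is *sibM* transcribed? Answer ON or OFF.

ON

Glyoxylate is absent, so KepX is active.
Norleucine is absent, so PexW is active.
With repressor PexW bound, *fubC* is not transcribed.
So FubC is not produced.
Activator KepX is present, so *cilT* is transcribed.
So CilT is produced and active.
cAMP is absent, so KosF is inactive.
MoO₄²⁻ is absent, so MibT is inactive.
Required activator MibT is absent, so *holR* is not transcribed.
So HolR is not produced.
Itaconate is present, so ZorM is active.
No repressor is bound and ZorM is active, so *haxS* is transcribed.
So HaxS is produced and active.
Turanose is absent, so DulS is inactive.
No repressor is bound and CilT and HaxS are active, so *sibM* is transcribed.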